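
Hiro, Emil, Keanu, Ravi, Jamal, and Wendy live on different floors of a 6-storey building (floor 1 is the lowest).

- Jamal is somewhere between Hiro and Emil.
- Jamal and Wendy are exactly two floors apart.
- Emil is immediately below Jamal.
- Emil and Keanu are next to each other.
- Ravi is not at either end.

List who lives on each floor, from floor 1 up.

From clue 1: Jamal is in {2,3,4,5}.
From clues 1–3: Hiro is in {3,4,5,6}.
From clues 1–4: Emil is in {2,3}.
From clues 1–5: Keanu → floor 1, Emil → floor 2, Jamal → floor 3, Ravi → floor 4, Wendy → floor 5, Hiro → floor 6.

Keanu, Emil, Jamal, Ravi, Wendy, Hiro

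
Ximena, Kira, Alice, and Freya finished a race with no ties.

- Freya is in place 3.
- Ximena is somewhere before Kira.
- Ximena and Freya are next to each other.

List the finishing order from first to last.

Alice, Ximena, Freya, Kira

From clue 1: Freya → place 3.
From clues 1–2: Ximena is in {1,2}.
From clues 1–3: Alice → place 1, Ximena → place 2, Kira → place 4.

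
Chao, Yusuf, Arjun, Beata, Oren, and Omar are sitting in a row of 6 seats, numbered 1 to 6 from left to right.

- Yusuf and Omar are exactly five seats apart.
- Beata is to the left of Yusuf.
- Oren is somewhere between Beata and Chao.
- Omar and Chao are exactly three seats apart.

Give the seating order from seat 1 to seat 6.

Omar, Beata, Oren, Chao, Arjun, Yusuf

From clue 1: Yusuf is in {1,6}.
From clues 1–2: Omar → seat 1, Yusuf → seat 6.
From clues 1–3: Oren is in {3,4}.
From clues 1–4: Beata → seat 2, Oren → seat 3, Chao → seat 4, Arjun → seat 5.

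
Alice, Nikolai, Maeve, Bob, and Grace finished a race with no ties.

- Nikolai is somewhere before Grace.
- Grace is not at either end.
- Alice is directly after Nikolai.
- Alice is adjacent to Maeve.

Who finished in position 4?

With clues 1–2, Nikolai is ruled out for place 4.
With clues 1–3, Alice is ruled out for place 4.
With clues 1–4, Bob and Maeve are ruled out for place 4.
So place 4 is Grace.

Grace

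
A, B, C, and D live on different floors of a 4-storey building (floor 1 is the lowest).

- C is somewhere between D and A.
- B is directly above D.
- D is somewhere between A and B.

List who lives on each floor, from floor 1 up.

From clue 1: C is in {2,3}.
From clues 1–2: A is in {1,4}.
From clues 1–3: A → floor 1, C → floor 2, D → floor 3, B → floor 4.

A, C, D, B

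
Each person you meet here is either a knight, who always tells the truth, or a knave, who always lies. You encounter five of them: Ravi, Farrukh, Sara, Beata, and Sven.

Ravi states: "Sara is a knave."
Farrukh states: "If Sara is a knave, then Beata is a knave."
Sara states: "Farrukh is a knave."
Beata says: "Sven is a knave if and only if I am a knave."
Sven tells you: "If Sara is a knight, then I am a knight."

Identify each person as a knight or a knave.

Ravi: knight, Farrukh: knight, Sara: knave, Beata: knave, Sven: knight

Consider Ravi. Suppose Ravi is a knave.
Then no assignment of the remaining roles makes every statement match its speaker's type — contradiction.
So Ravi is a knight.
Consider Farrukh. Suppose Farrukh is a knave.
Then no assignment of the remaining roles makes every statement match its speaker's type — contradiction.
So Farrukh is a knight.
With that fixed, Sara's statement is false, so Sara is a knave.
With that fixed, Sven's statement is true, so Sven is a knight.
Consider Beata. Suppose Beata is a knight.
Then Farrukh's statement comes out false, contradicting Farrukh being a knight.
So Beata is a knave.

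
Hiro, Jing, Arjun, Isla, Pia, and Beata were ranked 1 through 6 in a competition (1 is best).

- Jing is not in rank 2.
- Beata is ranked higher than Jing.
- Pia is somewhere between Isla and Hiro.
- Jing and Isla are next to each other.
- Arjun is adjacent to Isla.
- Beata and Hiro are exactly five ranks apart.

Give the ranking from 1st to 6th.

From clue 1: Jing is in {1,3,4,5,6}.
From clues 1–2: Jing is in {3,4,5,6}.
From clues 1–5: Jing is in {4,6}.
From clues 1–6: Beata → rank 1, Arjun → rank 2, Isla → rank 3, Jing → rank 4, Pia → rank 5, Hiro → rank 6.

Beata, Arjun, Isla, Jing, Pia, Hiro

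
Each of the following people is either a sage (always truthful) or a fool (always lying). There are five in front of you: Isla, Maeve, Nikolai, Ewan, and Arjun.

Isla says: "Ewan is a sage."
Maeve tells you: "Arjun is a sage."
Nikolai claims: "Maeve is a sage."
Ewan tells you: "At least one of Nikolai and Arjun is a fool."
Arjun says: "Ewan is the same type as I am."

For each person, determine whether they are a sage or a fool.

Isla: sage, Maeve: fool, Nikolai: fool, Ewan: sage, Arjun: fool

Consider Isla. Suppose Isla is a fool.
Then no assignment of the remaining roles makes every statement match its speaker's type — contradiction.
So Isla is a sage.
Consider Maeve. Suppose Maeve is a sage.
Then no assignment of the remaining roles makes every statement match its speaker's type — contradiction.
So Maeve is a fool.
With that fixed, Nikolai's statement is false, so Nikolai is a fool.
With that fixed, Ewan's statement is true, so Ewan is a sage.
Consider Arjun. Suppose Arjun is a sage.
Then Maeve's statement comes out true, contradicting Maeve being a fool.
So Arjun is a fool.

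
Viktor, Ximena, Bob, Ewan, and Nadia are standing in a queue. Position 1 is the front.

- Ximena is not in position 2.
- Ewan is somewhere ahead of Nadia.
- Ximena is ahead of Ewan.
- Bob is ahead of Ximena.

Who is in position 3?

Ximena

With clues 1–4, Bob, Ewan, Nadia, and Viktor are ruled out for position 3.
So position 3 is Ximena.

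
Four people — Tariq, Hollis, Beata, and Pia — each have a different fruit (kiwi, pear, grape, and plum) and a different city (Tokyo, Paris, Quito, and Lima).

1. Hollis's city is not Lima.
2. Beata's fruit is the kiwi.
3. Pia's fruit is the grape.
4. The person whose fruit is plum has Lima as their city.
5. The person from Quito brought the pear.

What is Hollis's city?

Clue 1 rules out Lima for Hollis's city.
With clues 1–5, Paris and Tokyo are impossible for Hollis's city.
That leaves Quito.

Quito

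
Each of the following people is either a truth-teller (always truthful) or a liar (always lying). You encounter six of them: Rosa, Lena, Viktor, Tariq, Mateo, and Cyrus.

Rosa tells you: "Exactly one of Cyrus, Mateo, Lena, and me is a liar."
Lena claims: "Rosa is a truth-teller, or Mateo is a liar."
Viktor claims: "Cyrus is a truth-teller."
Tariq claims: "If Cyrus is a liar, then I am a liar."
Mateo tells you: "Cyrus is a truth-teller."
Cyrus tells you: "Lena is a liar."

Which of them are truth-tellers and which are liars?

Rosa: liar, Lena: liar, Viktor: truth-teller, Tariq: truth-teller, Mateo: truth-teller, Cyrus: truth-teller

Consider Rosa. Suppose Rosa is a truth-teller.
Then no assignment of the remaining roles makes every statement match its speaker's type — contradiction.
So Rosa is a liar.
Consider Lena. Suppose Lena is a truth-teller.
Then no assignment of the remaining roles makes every statement match its speaker's type — contradiction.
So Lena is a liar.
With that fixed, Cyrus's statement is true, so Cyrus is a truth-teller.
With that fixed, Viktor's statement is true, so Viktor is a truth-teller.
With that fixed, Tariq's statement is true, so Tariq is a truth-teller.
With that fixed, Mateo's statement is true, so Mateo is a truth-teller.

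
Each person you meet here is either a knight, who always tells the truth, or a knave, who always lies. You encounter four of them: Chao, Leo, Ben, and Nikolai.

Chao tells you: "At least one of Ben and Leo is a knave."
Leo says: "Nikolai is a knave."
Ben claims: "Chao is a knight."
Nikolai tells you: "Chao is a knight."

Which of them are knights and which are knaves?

Chao: knight, Leo: knave, Ben: knight, Nikolai: knight

Consider Chao. Suppose Chao is a knave.
Then no assignment of the remaining roles makes every statement match its speaker's type — contradiction.
So Chao is a knight.
With that fixed, Ben's statement is true, so Ben is a knight.
With that fixed, Nikolai's statement is true, so Nikolai is a knight.
With that fixed, Leo's statement is false, so Leo is a knave.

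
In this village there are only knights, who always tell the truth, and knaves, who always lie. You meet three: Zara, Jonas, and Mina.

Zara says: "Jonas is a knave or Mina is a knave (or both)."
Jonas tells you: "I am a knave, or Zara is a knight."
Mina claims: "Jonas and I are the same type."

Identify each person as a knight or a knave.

Zara: knight, Jonas: knight, Mina: knave

Consider Zara. Suppose Zara is a knave.
Then whichever role Jonas has, Jonas's statement has the wrong truth value — contradiction.
So Zara is a knight.
With that fixed, Jonas's statement is true, so Jonas is a knight.
Consider Mina. Suppose Mina is a knight.
Then Zara's statement comes out false, contradicting Zara being a knight.
So Mina is a knave.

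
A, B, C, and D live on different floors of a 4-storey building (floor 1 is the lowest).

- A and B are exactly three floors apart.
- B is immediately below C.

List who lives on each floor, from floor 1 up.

From clue 1: A is in {1,4}.
From clues 1–2: B → floor 1, C → floor 2, D → floor 3, A → floor 4.

B, C, D, A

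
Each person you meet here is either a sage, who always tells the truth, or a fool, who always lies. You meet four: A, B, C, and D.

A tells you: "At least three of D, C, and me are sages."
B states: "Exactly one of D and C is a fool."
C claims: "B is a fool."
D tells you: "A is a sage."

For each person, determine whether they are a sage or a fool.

Consider A. Suppose A is a fool.
Then no assignment of the remaining roles makes every statement match its speaker's type — contradiction.
So A is a sage.
With that fixed, D's statement is true, so D is a sage.
Consider B. Suppose B is a sage.
Then no assignment of the remaining roles makes every statement match its speaker's type — contradiction.
So B is a fool.
With that fixed, C's statement is true, so C is a sage.

A: sage, B: fool, C: sage, D: sage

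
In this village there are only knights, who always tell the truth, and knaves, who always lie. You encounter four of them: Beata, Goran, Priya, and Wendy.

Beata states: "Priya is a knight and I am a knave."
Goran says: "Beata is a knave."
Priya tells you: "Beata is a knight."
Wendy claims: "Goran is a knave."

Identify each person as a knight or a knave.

Beata: knave, Goran: knight, Priya: knave, Wendy: knave

Consider Beata. Suppose Beata is a knight.
Then Beata's own statement would have to be true, but it can't be — contradiction.
So Beata is a knave.
With that fixed, Goran's statement is true, so Goran is a knight.
With that fixed, Priya's statement is false, so Priya is a knave.
With that fixed, Wendy's statement is false, so Wendy is a knave.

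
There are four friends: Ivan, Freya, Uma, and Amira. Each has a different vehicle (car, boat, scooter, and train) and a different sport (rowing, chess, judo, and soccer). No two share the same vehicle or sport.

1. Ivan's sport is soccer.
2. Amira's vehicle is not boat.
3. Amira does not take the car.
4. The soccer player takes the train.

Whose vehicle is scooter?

With clues 1–4, Freya, Ivan, and Uma are impossible for the one with vehicle scooter.
That leaves Amira.

Amira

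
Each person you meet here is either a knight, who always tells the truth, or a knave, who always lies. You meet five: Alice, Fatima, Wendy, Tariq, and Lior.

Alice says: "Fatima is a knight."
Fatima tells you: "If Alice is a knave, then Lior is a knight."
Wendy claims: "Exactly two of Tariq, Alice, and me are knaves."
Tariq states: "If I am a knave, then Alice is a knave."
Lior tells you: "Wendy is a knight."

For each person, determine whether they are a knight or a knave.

Consider Alice. Suppose Alice is a knave.
Then no assignment of the remaining roles makes every statement match its speaker's type — contradiction.
So Alice is a knight.
With that fixed, Fatima's statement is true, so Fatima is a knight.
Consider Wendy. Suppose Wendy is a knight.
Then Wendy's own statement would have to be true, but it can't be — contradiction.
So Wendy is a knave.
With that fixed, Lior's statement is false, so Lior is a knave.
Consider Tariq. Suppose Tariq is a knave.
Then Wendy's statement comes out true, contradicting Wendy being a knave.
So Tariq is a knight.

Alice: knight, Fatima: knight, Wendy: knave, Tariq: knight, Lior: knave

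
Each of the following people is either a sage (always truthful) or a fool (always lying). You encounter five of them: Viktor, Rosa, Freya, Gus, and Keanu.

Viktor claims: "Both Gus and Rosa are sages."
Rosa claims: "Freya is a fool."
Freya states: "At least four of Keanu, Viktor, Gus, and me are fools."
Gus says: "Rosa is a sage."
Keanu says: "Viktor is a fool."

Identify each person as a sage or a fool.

Viktor: sage, Rosa: sage, Freya: fool, Gus: sage, Keanu: fool

Consider Viktor. Suppose Viktor is a fool.
Then no assignment of the remaining roles makes every statement match its speaker's type — contradiction.
So Viktor is a sage.
With that fixed, Freya's statement is false, so Freya is a fool.
With that fixed, Keanu's statement is false, so Keanu is a fool.
With that fixed, Rosa's statement is true, so Rosa is a sage.
With that fixed, Gus's statement is true, so Gus is a sage.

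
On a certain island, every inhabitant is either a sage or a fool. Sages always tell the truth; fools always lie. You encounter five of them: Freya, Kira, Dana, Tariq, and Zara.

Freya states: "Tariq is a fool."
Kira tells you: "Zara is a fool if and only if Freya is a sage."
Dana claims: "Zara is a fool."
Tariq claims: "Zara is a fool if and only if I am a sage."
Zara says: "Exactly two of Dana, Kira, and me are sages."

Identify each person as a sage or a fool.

Freya: fool, Kira: fool, Dana: sage, Tariq: sage, Zara: fool

Consider Freya. Suppose Freya is a sage.
Then no assignment of the remaining roles makes every statement match its speaker's type — contradiction.
So Freya is a fool.
Consider Kira. Suppose Kira is a sage.
Then no assignment of the remaining roles makes every statement match its speaker's type — contradiction.
So Kira is a fool.
Consider Dana. Suppose Dana is a fool.
Then no assignment of the remaining roles makes every statement match its speaker's type — contradiction.
So Dana is a sage.
Consider Tariq. Suppose Tariq is a fool.
Then Freya's statement comes out true, contradicting Freya being a fool.
So Tariq is a sage.
Consider Zara. Suppose Zara is a sage.
Then Kira's statement comes out true, contradicting Kira being a fool.
So Zara is a fool.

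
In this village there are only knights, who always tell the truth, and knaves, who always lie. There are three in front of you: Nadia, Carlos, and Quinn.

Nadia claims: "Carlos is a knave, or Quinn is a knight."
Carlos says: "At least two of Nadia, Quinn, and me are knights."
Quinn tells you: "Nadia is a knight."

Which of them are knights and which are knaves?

Consider Nadia. Suppose Nadia is a knave.
Then no assignment of the remaining roles makes every statement match its speaker's type — contradiction.
So Nadia is a knight.
With that fixed, Quinn's statement is true, so Quinn is a knight.
With that fixed, Carlos's statement is true, so Carlos is a knight.

Nadia: knight, Carlos: knight, Quinn: knight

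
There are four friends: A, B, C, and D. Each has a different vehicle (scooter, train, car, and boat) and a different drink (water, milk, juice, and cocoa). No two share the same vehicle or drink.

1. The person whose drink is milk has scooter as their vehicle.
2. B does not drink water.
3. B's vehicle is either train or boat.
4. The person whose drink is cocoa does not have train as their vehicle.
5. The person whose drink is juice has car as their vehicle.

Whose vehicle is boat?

B

With clues 1–5, A, C, and D are impossible for the one with vehicle boat.
That leaves B.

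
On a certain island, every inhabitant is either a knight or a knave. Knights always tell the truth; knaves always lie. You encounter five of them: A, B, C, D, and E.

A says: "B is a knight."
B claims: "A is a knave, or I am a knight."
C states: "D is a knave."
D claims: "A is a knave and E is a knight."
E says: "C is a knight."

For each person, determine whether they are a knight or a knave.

A: knight, B: knight, C: knight, D: knave, E: knight

Consider A. Suppose A is a knave.
Then no assignment of the remaining roles makes every statement match its speaker's type — contradiction.
So A is a knight.
With that fixed, D's statement is false, so D is a knave.
With that fixed, C's statement is true, so C is a knight.
With that fixed, E's statement is true, so E is a knight.
Consider B. Suppose B is a knave.
Then A's statement comes out false, contradicting A being a knight.
So B is a knight.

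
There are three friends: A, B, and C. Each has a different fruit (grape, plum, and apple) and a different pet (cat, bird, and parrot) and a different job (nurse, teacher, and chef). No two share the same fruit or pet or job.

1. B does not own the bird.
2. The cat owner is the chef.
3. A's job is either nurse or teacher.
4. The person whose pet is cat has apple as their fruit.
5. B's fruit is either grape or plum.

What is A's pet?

With clues 1–3, cat is impossible for A's pet.
With clues 1–5, parrot is impossible for A's pet.
That leaves bird.

bird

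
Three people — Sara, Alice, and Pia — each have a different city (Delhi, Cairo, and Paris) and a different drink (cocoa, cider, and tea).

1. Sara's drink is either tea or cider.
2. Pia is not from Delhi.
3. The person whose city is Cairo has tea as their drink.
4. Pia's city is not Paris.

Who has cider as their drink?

Sara

With clues 1–4, Alice and Pia are impossible for the one with drink cider.
That leaves Sara.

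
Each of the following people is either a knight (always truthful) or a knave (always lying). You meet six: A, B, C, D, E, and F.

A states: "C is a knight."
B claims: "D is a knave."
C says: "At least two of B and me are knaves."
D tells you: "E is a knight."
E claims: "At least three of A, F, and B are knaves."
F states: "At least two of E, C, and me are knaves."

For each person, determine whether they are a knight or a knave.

A: knave, B: knight, C: knave, D: knave, E: knave, F: knight

Consider A. Suppose A is a knight.
Then no assignment of the remaining roles makes every statement match its speaker's type — contradiction.
So A is a knave.
Consider B. Suppose B is a knave.
Then whichever role C has, C's statement has the wrong truth value — contradiction.
So B is a knight.
With that fixed, C's statement is false, so C is a knave.
With that fixed, E's statement is false, so E is a knave.
With that fixed, F's statement is true, so F is a knight.
With that fixed, D's statement is false, so D is a knave.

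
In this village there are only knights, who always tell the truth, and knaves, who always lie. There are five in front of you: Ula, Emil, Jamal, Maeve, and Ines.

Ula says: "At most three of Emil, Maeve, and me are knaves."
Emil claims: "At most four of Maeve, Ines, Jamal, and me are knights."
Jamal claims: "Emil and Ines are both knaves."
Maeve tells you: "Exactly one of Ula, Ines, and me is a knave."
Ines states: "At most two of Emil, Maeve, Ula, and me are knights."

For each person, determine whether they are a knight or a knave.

Regardless of anyone's role, Ula's statement is true, so Ula is a knight.
With that fixed, Emil's statement is true, so Emil is a knight.
With that fixed, Jamal's statement is false, so Jamal is a knave.
Consider Maeve. Suppose Maeve is a knave.
Then whichever role Ines has, Ines's statement has the wrong truth value — contradiction.
So Maeve is a knight.
With that fixed, Ines's statement is false, so Ines is a knave.

Ula: knight, Emil: knight, Jamal: knave, Maeve: knight, Ines: knave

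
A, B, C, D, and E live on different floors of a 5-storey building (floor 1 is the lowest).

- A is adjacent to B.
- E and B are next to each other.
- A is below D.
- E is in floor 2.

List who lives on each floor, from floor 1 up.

C, E, B, A, D

From clues 1–2: B is in {2,3,4}.
From clues 1–3: B is in {2,3}.
From clues 1–4: C → floor 1, E → floor 2, B → floor 3, A → floor 4, D → floor 5.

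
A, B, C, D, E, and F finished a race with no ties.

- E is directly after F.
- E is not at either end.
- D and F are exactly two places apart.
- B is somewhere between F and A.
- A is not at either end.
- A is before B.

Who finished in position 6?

D

With clue 1, F is ruled out for place 6.
With clues 1–2, E is ruled out for place 6.
With clues 1–4, B is ruled out for place 6.
With clues 1–5, A is ruled out for place 6.
With clues 1–6, C is ruled out for place 6.
So place 6 is D.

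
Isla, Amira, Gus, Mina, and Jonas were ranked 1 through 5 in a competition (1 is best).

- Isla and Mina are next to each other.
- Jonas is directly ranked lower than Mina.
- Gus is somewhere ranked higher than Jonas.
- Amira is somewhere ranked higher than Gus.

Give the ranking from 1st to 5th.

Amira, Gus, Isla, Mina, Jonas

From clues 1–2: Isla is in {1,2,3}.
From clues 1–3: Isla is in {2,3}.
From clues 1–4: Amira → rank 1, Gus → rank 2, Isla → rank 3, Mina → rank 4, Jonas → rank 5.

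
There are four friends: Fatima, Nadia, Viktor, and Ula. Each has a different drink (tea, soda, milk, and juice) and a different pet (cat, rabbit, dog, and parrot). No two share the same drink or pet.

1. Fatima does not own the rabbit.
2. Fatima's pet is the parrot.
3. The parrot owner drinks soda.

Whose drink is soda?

Fatima

With clues 1–3, Nadia, Ula, and Viktor are impossible for the one with drink soda.
That leaves Fatima.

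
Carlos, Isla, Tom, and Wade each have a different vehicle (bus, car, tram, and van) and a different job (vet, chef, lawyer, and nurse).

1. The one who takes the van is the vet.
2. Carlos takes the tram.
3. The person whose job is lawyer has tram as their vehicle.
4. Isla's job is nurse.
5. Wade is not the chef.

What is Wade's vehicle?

van

With clues 1–2, tram is impossible for Wade's vehicle.
With clues 1–5, bus and car are impossible for Wade's vehicle.
That leaves van.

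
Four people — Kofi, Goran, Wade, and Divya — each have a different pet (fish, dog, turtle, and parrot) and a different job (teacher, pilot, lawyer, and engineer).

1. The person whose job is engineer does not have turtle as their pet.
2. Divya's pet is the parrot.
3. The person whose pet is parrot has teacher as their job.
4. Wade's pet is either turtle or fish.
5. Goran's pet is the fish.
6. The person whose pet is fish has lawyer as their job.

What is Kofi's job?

With clues 1–3, teacher is impossible for Kofi's job.
With clues 1–6, lawyer and pilot are impossible for Kofi's job.
That leaves engineer.

engineer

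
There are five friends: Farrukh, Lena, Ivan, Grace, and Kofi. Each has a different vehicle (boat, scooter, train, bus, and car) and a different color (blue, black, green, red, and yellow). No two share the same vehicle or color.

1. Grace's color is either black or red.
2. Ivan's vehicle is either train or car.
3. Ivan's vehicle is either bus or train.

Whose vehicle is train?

Ivan

With clues 1–3, Farrukh, Grace, Kofi, and Lena are impossible for the one with vehicle train.
That leaves Ivan.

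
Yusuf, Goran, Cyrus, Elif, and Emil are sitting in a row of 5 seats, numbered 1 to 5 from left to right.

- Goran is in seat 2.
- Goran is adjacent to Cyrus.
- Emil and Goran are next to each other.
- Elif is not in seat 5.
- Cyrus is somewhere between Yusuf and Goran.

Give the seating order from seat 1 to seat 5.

Emil, Goran, Cyrus, Elif, Yusuf

From clue 1: Goran → seat 2.
From clues 1–2: Cyrus is in {1,3}.
From clues 1–3: Yusuf is in {4,5}.
From clues 1–4: Elif → seat 4, Yusuf → seat 5.
From clues 1–5: Emil → seat 1, Cyrus → seat 3.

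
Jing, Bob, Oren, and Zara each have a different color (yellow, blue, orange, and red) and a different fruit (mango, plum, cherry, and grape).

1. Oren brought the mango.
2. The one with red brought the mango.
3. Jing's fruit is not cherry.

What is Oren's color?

red

With clues 1–2, blue, orange, and yellow are impossible for Oren's color.
That leaves red.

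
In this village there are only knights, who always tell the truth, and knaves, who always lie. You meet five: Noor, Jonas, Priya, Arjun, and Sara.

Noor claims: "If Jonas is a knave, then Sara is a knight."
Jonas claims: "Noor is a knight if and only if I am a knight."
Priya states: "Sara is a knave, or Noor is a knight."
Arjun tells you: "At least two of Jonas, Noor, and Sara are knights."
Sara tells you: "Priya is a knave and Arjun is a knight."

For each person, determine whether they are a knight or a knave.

Noor: knight, Jonas: knight, Priya: knight, Arjun: knight, Sara: knave

Consider Noor. Suppose Noor is a knave.
Then whichever role Jonas has, Jonas's statement has the wrong truth value — contradiction.
So Noor is a knight.
With that fixed, Priya's statement is true, so Priya is a knight.
With that fixed, Sara's statement is false, so Sara is a knave.
Consider Jonas. Suppose Jonas is a knave.
Then Noor's statement comes out false, contradicting Noor being a knight.
So Jonas is a knight.
With that fixed, Arjun's statement is true, so Arjun is a knight.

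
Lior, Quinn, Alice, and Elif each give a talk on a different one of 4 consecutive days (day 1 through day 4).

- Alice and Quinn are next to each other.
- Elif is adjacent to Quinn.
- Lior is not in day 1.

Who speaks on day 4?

Lior

With clues 1–2, Quinn is ruled out for day 4.
With clues 1–3, Alice and Elif are ruled out for day 4.
So day 4 is Lior.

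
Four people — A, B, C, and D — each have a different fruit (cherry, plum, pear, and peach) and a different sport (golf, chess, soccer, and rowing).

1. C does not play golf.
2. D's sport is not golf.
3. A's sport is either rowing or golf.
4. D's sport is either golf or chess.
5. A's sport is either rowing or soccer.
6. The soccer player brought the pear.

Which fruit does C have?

With clues 1–6, cherry, peach, and plum are impossible for C's fruit.
That leaves pear.

pear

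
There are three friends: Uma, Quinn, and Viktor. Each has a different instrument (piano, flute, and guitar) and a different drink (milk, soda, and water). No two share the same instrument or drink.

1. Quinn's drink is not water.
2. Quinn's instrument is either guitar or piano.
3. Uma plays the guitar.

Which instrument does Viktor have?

flute

With clues 1–3, guitar and piano are impossible for Viktor's instrument.
That leaves flute.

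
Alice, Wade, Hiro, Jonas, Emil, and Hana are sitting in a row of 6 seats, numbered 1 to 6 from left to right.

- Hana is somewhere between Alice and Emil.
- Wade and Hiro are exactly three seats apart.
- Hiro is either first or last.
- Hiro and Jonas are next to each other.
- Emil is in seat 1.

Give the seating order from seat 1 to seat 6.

From clue 1: Hana is in {2,3,4,5}.
From clues 1–3: Wade is in {3,4}.
From clues 1–5: Emil → seat 1, Hana → seat 2, Wade → seat 3, Alice → seat 4, Jonas → seat 5, Hiro → seat 6.

Emil, Hana, Wade, Alice, Jonas, Hiro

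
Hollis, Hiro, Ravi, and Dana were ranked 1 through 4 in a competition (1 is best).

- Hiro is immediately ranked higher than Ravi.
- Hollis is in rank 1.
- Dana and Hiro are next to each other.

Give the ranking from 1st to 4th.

Hollis, Dana, Hiro, Ravi

From clue 1: Hiro is in {1,2,3}.
From clues 1–2: Hollis → rank 1.
From clues 1–3: Dana → rank 2, Hiro → rank 3, Ravi → rank 4.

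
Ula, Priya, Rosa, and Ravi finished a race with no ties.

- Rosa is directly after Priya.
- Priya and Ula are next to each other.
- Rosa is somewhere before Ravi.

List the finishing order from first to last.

From clue 1: Priya is in {1,2,3}.
From clues 1–2: Ula is in {1,2}.
From clues 1–3: Ula → place 1, Priya → place 2, Rosa → place 3, Ravi → place 4.

Ula, Priya, Rosa, Ravi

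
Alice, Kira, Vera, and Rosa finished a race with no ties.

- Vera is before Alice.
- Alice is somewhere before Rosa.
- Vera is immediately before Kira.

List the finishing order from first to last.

From clue 1: Alice is in {2,3,4}.
From clues 1–2: Alice is in {2,3}.
From clues 1–3: Vera → place 1, Kira → place 2, Alice → place 3, Rosa → place 4.

Vera, Kira, Alice, Rosa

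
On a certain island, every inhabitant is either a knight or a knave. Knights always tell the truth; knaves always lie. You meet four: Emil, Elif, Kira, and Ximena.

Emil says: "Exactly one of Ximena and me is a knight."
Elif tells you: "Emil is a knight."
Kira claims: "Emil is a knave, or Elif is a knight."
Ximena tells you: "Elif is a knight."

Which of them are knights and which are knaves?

Emil: knave, Elif: knave, Kira: knight, Ximena: knave

Consider Emil. Suppose Emil is a knight.
Then no assignment of the remaining roles makes every statement match its speaker's type — contradiction.
So Emil is a knave.
With that fixed, Elif's statement is false, so Elif is a knave.
With that fixed, Kira's statement is true, so Kira is a knight.
With that fixed, Ximena's statement is false, so Ximena is a knave.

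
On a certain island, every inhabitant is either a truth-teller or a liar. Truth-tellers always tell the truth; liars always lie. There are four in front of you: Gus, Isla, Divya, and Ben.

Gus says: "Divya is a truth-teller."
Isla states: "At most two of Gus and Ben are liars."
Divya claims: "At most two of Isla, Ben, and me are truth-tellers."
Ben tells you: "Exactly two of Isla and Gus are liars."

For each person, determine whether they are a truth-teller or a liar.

Regardless of anyone's role, Isla's statement is true, so Isla is a truth-teller.
With that fixed, Ben's statement is false, so Ben is a liar.
With that fixed, Divya's statement is true, so Divya is a truth-teller.
With that fixed, Gus's statement is true, so Gus is a truth-teller.

Gus: truth-teller, Isla: truth-teller, Divya: truth-teller, Ben: liar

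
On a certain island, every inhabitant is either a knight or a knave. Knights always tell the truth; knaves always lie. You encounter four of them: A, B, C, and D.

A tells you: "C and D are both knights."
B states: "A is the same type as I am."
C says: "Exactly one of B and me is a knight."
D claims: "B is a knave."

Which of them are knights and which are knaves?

A: knight, B: knave, C: knight, D: knight

Consider A. Suppose A is a knave.
Then whichever role B has, B's statement has the wrong truth value — contradiction.
So A is a knight.
Consider B. Suppose B is a knight.
Then whichever role C has, C's statement has the wrong truth value — contradiction.
So B is a knave.
With that fixed, D's statement is true, so D is a knight.
Consider C. Suppose C is a knave.
Then A's statement comes out false, contradicting A being a knight.
So C is a knight.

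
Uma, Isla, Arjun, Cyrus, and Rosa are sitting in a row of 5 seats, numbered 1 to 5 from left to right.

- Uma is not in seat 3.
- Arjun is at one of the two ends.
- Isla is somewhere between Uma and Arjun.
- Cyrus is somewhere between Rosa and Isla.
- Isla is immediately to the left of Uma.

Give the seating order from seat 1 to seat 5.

From clue 1: Uma is in {1,2,4,5}.
From clues 1–2: Arjun is in {1,5}.
From clues 1–4: Cyrus → seat 3.
From clues 1–5: Arjun → seat 1, Rosa → seat 2, Isla → seat 4, Uma → seat 5.

Arjun, Rosa, Cyrus, Isla, Uma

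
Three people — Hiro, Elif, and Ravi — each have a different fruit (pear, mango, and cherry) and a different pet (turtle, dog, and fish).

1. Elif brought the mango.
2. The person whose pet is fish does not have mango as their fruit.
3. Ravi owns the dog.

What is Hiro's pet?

With clues 1–3, dog and turtle are impossible for Hiro's pet.
That leaves fish.

fish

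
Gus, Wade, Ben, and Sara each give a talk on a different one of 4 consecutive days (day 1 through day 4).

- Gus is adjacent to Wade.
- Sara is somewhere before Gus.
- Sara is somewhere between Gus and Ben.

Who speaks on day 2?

Sara

With clues 1–3, Ben, Gus, and Wade are ruled out for day 2.
So day 2 is Sara.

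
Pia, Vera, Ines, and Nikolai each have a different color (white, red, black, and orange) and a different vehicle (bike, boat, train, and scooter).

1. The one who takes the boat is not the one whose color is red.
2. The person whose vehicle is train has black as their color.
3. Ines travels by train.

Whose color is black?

With clues 1–3, Nikolai, Pia, and Vera are impossible for the one with color black.
That leaves Ines.

Ines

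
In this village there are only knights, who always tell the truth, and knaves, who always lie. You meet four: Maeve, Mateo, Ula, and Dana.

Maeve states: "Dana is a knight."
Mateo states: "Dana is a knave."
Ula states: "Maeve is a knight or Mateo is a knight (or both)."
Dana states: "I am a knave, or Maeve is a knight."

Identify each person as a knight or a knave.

Consider Maeve. Suppose Maeve is a knave.
Then whichever role Dana has, Dana's statement has the wrong truth value — contradiction.
So Maeve is a knight.
With that fixed, Ula's statement is true, so Ula is a knight.
With that fixed, Dana's statement is true, so Dana is a knight.
With that fixed, Mateo's statement is false, so Mateo is a knave.

Maeve: knight, Mateo: knave, Ula: knight, Dana: knight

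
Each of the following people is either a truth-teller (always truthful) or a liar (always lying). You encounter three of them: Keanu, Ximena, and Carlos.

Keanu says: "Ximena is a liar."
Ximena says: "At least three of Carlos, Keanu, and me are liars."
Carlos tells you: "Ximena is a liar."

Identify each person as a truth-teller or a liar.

Consider Keanu. Suppose Keanu is a liar.
Then no assignment of the remaining roles makes every statement match its speaker's type — contradiction.
So Keanu is a truth-teller.
With that fixed, Ximena's statement is false, so Ximena is a liar.
With that fixed, Carlos's statement is true, so Carlos is a truth-teller.

Keanu: truth-teller, Ximena: liar, Carlos: truth-teller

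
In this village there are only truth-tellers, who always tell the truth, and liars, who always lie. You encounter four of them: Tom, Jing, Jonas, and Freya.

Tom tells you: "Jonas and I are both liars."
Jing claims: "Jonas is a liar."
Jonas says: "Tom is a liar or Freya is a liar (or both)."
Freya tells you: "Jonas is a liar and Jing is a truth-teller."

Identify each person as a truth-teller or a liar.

Tom: liar, Jing: liar, Jonas: truth-teller, Freya: liar

Consider Tom. Suppose Tom is a truth-teller.
Then Tom's own statement would have to be true, but it can't be — contradiction.
So Tom is a liar.
With that fixed, Jonas's statement is true, so Jonas is a truth-teller.
With that fixed, Freya's statement is false, so Freya is a liar.
With that fixed, Jing's statement is false, so Jing is a liar.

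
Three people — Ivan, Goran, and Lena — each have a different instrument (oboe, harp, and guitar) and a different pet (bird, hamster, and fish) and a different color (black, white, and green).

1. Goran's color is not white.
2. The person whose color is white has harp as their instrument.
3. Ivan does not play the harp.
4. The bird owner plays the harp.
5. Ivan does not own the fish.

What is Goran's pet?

With clues 1–4, bird is impossible for Goran's pet.
With clues 1–5, hamster is impossible for Goran's pet.
That leaves fish.

fish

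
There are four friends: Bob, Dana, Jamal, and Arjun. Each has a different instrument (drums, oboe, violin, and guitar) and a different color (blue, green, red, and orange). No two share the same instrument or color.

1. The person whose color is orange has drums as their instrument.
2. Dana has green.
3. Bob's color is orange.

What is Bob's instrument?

drums

With clues 1–3, guitar, oboe, and violin are impossible for Bob's instrument.
That leaves drums.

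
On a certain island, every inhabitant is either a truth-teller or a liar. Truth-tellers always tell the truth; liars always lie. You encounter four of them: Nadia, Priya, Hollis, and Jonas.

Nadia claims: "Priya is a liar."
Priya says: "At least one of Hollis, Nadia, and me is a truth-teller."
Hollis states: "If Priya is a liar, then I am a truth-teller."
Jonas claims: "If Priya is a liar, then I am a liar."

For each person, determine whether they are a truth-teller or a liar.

Consider Nadia. Suppose Nadia is a truth-teller.
Then no assignment of the remaining roles makes every statement match its speaker's type — contradiction.
So Nadia is a liar.
Consider Priya. Suppose Priya is a liar.
Then Nadia's statement comes out true, contradicting Nadia being a liar.
So Priya is a truth-teller.
With that fixed, Hollis's statement is true, so Hollis is a truth-teller.
With that fixed, Jonas's statement is true, so Jonas is a truth-teller.

Nadia: liar, Priya: truth-teller, Hollis: truth-teller, Jonas: truth-teller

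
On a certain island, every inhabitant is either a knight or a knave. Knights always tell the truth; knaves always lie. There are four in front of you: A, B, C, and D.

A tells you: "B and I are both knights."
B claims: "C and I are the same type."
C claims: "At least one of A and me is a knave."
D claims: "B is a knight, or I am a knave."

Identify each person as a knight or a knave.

Consider A. Suppose A is a knight.
Then whichever role C has, C's statement has the wrong truth value — contradiction.
So A is a knave.
With that fixed, C's statement is true, so C is a knight.
Consider B. Suppose B is a knave.
Then whichever role D has, D's statement has the wrong truth value — contradiction.
So B is a knight.
With that fixed, D's statement is true, so D is a knight.

A: knave, B: knight, C: knight, D: knight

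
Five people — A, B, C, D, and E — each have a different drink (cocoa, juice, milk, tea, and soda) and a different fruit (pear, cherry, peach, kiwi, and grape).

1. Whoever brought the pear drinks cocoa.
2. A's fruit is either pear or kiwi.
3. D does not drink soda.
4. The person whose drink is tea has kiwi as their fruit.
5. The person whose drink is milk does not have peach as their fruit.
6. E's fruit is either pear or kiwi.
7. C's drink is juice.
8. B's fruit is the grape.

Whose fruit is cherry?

D

With clues 1–2, A is impossible for the one with fruit cherry.
With clues 1–6, E is impossible for the one with fruit cherry.
With clues 1–8, B and C are impossible for the one with fruit cherry.
That leaves D.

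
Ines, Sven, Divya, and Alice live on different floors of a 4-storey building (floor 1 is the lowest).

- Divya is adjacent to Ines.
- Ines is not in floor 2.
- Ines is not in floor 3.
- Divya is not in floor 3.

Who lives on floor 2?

Divya

With clues 1–2, Ines is ruled out for floor 2.
With clues 1–4, Alice and Sven are ruled out for floor 2.
So floor 2 is Divya.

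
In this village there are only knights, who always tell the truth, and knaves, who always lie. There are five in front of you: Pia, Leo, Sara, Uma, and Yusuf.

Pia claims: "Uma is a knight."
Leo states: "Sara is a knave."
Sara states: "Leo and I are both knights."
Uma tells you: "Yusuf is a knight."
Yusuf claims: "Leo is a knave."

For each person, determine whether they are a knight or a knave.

Consider Pia. Suppose Pia is a knight.
Then no assignment of the remaining roles makes every statement match its speaker's type — contradiction.
So Pia is a knave.
Consider Leo. Suppose Leo is a knave.
Then no assignment of the remaining roles makes every statement match its speaker's type — contradiction.
So Leo is a knight.
With that fixed, Yusuf's statement is false, so Yusuf is a knave.
With that fixed, Uma's statement is false, so Uma is a knave.
Consider Sara. Suppose Sara is a knight.
Then Leo's statement comes out false, contradicting Leo being a knight.
So Sara is a knave.

Pia: knave, Leo: knight, Sara: knave, Uma: knave, Yusuf: knave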